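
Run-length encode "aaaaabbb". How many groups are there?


Input: aaaaabbb
Scanning for consecutive runs:
  Group 1: 'a' x 5 (positions 0-4)
  Group 2: 'b' x 3 (positions 5-7)
Total groups: 2

2


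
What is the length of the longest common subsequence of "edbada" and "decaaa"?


LCS of "edbada" and "decaaa"
DP table:
           d    e    c    a    a    a
      0    0    0    0    0    0    0
  e   0    0    1    1    1    1    1
  d   0    1    1    1    1    1    1
  b   0    1    1    1    1    1    1
  a   0    1    1    1    2    2    2
  d   0    1    1    1    2    2    2
  a   0    1    1    1    2    3    3
LCS length = dp[6][6] = 3

3


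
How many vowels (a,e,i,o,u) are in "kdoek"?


Input: kdoek
Checking each character:
  'k' at position 0: consonant
  'd' at position 1: consonant
  'o' at position 2: vowel (running total: 1)
  'e' at position 3: vowel (running total: 2)
  'k' at position 4: consonant
Total vowels: 2

2


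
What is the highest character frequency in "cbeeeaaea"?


Input: cbeeeaaea
Character counts:
  'a': 3
  'b': 1
  'c': 1
  'e': 4
Maximum frequency: 4

4


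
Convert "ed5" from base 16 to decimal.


Input: "ed5" in base 16
Positional expansion:
  Digit 'e' (value 14) x 16^2 = 3584
  Digit 'd' (value 13) x 16^1 = 208
  Digit '5' (value 5) x 16^0 = 5
Sum = 3797

3797


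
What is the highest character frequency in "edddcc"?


Input: edddcc
Character counts:
  'c': 2
  'd': 3
  'e': 1
Maximum frequency: 3

3


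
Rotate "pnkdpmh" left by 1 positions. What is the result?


Input: "pnkdpmh", rotate left by 1
First 1 characters: "p"
Remaining characters: "nkdpmh"
Concatenate remaining + first: "nkdpmh" + "p" = "nkdpmhp"

nkdpmhp


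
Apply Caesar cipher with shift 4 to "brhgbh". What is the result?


Caesar cipher: shift "brhgbh" by 4
  'b' (pos 1) + 4 = pos 5 = 'f'
  'r' (pos 17) + 4 = pos 21 = 'v'
  'h' (pos 7) + 4 = pos 11 = 'l'
  'g' (pos 6) + 4 = pos 10 = 'k'
  'b' (pos 1) + 4 = pos 5 = 'f'
  'h' (pos 7) + 4 = pos 11 = 'l'
Result: fvlkfl

fvlkfl


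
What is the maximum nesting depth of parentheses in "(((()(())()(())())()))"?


Input: "(((()(())()(())())()))"
Tracking depth:
  Position 0 '(': depth becomes 1
  Position 1 '(': depth becomes 2
  Position 2 '(': depth becomes 3
  Position 3 '(': depth becomes 4
  Position 4 ')': depth becomes 3
  Position 5 '(': depth becomes 4
  Position 6 '(': depth becomes 5
  Position 7 ')': depth becomes 4
  Position 8 ')': depth becomes 3
  Position 9 '(': depth becomes 4
  Position 10 ')': depth becomes 3
  Position 11 '(': depth becomes 4
  Position 12 '(': depth becomes 5
  Position 13 ')': depth becomes 4
  Position 14 ')': depth becomes 3
  Position 15 '(': depth becomes 4
  Position 16 ')': depth becomes 3
  Position 17 ')': depth becomes 2
  Position 18 '(': depth becomes 3
  Position 19 ')': depth becomes 2
  Position 20 ')': depth becomes 1
  Position 21 ')': depth becomes 0
Maximum depth reached: 5

5


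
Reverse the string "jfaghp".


Input: jfaghp
Reading characters right to left:
  Position 5: 'p'
  Position 4: 'h'
  Position 3: 'g'
  Position 2: 'a'
  Position 1: 'f'
  Position 0: 'j'
Reversed: phgafj

phgafj


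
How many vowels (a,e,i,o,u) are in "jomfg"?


Input: jomfg
Checking each character:
  'j' at position 0: consonant
  'o' at position 1: vowel (running total: 1)
  'm' at position 2: consonant
  'f' at position 3: consonant
  'g' at position 4: consonant
Total vowels: 1

1


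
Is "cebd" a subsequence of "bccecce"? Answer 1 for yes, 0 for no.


Check if "cebd" is a subsequence of "bccecce"
Greedy scan:
  Position 0 ('b'): no match needed
  Position 1 ('c'): matches sub[0] = 'c'
  Position 2 ('c'): no match needed
  Position 3 ('e'): matches sub[1] = 'e'
  Position 4 ('c'): no match needed
  Position 5 ('c'): no match needed
  Position 6 ('e'): no match needed
Only matched 2/4 characters => not a subsequence

0


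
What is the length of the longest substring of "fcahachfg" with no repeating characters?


Input: "fcahachfg"
Sliding window (track last position of each char):
  Position 0 ('f'): window [0,0] length 1 -- new best
  Position 1 ('c'): window [0,1] length 2 -- new best
  Position 2 ('a'): window [0,2] length 3 -- new best
  Position 3 ('h'): window [0,3] length 4 -- new best
  Position 4 ('a'): repeat (last at 2), move window start to 3
  Position 4 ('a'): window [3,4] length 2
  Position 5 ('c'): window [3,5] length 3
  Position 6 ('h'): repeat (last at 3), move window start to 4
  Position 6 ('h'): window [4,6] length 3
  Position 7 ('f'): window [4,7] length 4
  Position 8 ('g'): window [4,8] length 5 -- new best
Longest substring with no repeats: "achfg" with length 5

5


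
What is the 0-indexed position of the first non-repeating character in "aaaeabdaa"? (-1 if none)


Input: aaaeabdaa
Character frequencies:
  'a': 6
  'b': 1
  'd': 1
  'e': 1
Scanning left to right for freq == 1:
  Position 0 ('a'): freq=6, skip
  Position 1 ('a'): freq=6, skip
  Position 2 ('a'): freq=6, skip
  Position 3 ('e'): unique! => answer = 3

3


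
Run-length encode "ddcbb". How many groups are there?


Input: ddcbb
Scanning for consecutive runs:
  Group 1: 'd' x 2 (positions 0-1)
  Group 2: 'c' x 1 (positions 2-2)
  Group 3: 'b' x 2 (positions 3-4)
Total groups: 3

3


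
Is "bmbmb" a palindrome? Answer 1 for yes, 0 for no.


Input: bmbmb
Reversed: bmbmb
  Compare pos 0 ('b') with pos 4 ('b'): match
  Compare pos 1 ('m') with pos 3 ('m'): match
Result: palindrome

1


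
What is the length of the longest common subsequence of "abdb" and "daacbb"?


LCS of "abdb" and "daacbb"
DP table:
           d    a    a    c    b    b
      0    0    0    0    0    0    0
  a   0    0    1    1    1    1    1
  b   0    0    1    1    1    2    2
  d   0    1    1    1    1    2    2
  b   0    1    1    1    1    2    3
LCS length = dp[4][6] = 3

3


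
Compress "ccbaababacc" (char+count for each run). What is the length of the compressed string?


Input: ccbaababacc
Runs:
  'c' x 2 => "c2"
  'b' x 1 => "b1"
  'a' x 2 => "a2"
  'b' x 1 => "b1"
  'a' x 1 => "a1"
  'b' x 1 => "b1"
  'a' x 1 => "a1"
  'c' x 2 => "c2"
Compressed: "c2b1a2b1a1b1a1c2"
Compressed length: 16

16


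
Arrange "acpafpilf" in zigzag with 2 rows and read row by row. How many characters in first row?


Zigzag "acpafpilf" into 2 rows:
Placing characters:
  'a' => row 0
  'c' => row 1
  'p' => row 0
  'a' => row 1
  'f' => row 0
  'p' => row 1
  'i' => row 0
  'l' => row 1
  'f' => row 0
Rows:
  Row 0: "apfif"
  Row 1: "capl"
First row length: 5

5


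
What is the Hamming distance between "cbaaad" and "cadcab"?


Comparing "cbaaad" and "cadcab" position by position:
  Position 0: 'c' vs 'c' => same
  Position 1: 'b' vs 'a' => differ
  Position 2: 'a' vs 'd' => differ
  Position 3: 'a' vs 'c' => differ
  Position 4: 'a' vs 'a' => same
  Position 5: 'd' vs 'b' => differ
Total differences (Hamming distance): 4

4


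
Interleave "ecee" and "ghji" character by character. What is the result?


Interleaving "ecee" and "ghji":
  Position 0: 'e' from first, 'g' from second => "eg"
  Position 1: 'c' from first, 'h' from second => "ch"
  Position 2: 'e' from first, 'j' from second => "ej"
  Position 3: 'e' from first, 'i' from second => "ei"
Result: egchejei

egchejei


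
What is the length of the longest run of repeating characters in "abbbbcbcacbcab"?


Input: "abbbbcbcacbcab"
Scanning for longest run:
  Position 1 ('b'): new char, reset run to 1
  Position 2 ('b'): continues run of 'b', length=2
  Position 3 ('b'): continues run of 'b', length=3
  Position 4 ('b'): continues run of 'b', length=4
  Position 5 ('c'): new char, reset run to 1
  Position 6 ('b'): new char, reset run to 1
  Position 7 ('c'): new char, reset run to 1
  Position 8 ('a'): new char, reset run to 1
  Position 9 ('c'): new char, reset run to 1
  Position 10 ('b'): new char, reset run to 1
  Position 11 ('c'): new char, reset run to 1
  Position 12 ('a'): new char, reset run to 1
  Position 13 ('b'): new char, reset run to 1
Longest run: 'b' with length 4

4


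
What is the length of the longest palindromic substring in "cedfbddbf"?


Input: "cedfbddbf"
Checking substrings for palindromes:
  [3:9] "fbddbf" (len 6) => palindrome
  [4:8] "bddb" (len 4) => palindrome
  [5:7] "dd" (len 2) => palindrome
Longest palindromic substring: "fbddbf" with length 6

6


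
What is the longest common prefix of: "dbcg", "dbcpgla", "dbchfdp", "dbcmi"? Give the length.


Words: dbcg, dbcpgla, dbchfdp, dbcmi
  Position 0: all 'd' => match
  Position 1: all 'b' => match
  Position 2: all 'c' => match
  Position 3: ('g', 'p', 'h', 'm') => mismatch, stop
LCP = "dbc" (length 3)

3


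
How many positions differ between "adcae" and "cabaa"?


Comparing "adcae" and "cabaa" position by position:
  Position 0: 'a' vs 'c' => DIFFER
  Position 1: 'd' vs 'a' => DIFFER
  Position 2: 'c' vs 'b' => DIFFER
  Position 3: 'a' vs 'a' => same
  Position 4: 'e' vs 'a' => DIFFER
Positions that differ: 4

4


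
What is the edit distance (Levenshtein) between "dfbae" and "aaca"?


Computing edit distance: "dfbae" -> "aaca"
DP table:
           a    a    c    a
      0    1    2    3    4
  d   1    1    2    3    4
  f   2    2    2    3    4
  b   3    3    3    3    4
  a   4    3    3    4    3
  e   5    4    4    4    4
Edit distance = dp[5][4] = 4

4


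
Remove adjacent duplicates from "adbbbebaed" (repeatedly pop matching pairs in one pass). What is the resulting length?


Input: adbbbebaed
Stack-based adjacent duplicate removal:
  Read 'a': push. Stack: a
  Read 'd': push. Stack: ad
  Read 'b': push. Stack: adb
  Read 'b': matches stack top 'b' => pop. Stack: ad
  Read 'b': push. Stack: adb
  Read 'e': push. Stack: adbe
  Read 'b': push. Stack: adbeb
  Read 'a': push. Stack: adbeba
  Read 'e': push. Stack: adbebae
  Read 'd': push. Stack: adbebaed
Final stack: "adbebaed" (length 8)

8


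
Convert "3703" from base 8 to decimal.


Input: "3703" in base 8
Positional expansion:
  Digit '3' (value 3) x 8^3 = 1536
  Digit '7' (value 7) x 8^2 = 448
  Digit '0' (value 0) x 8^1 = 0
  Digit '3' (value 3) x 8^0 = 3
Sum = 1987

1987


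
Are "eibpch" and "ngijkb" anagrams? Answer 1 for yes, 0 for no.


Strings: "eibpch", "ngijkb"
Sorted first:  bcehip
Sorted second: bgijkn
Differ at position 1: 'c' vs 'g' => not anagrams

0


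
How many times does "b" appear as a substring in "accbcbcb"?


Searching for "b" in "accbcbcb"
Scanning each position:
  Position 0: "a" => no
  Position 1: "c" => no
  Position 2: "c" => no
  Position 3: "b" => MATCH
  Position 4: "c" => no
  Position 5: "b" => MATCH
  Position 6: "c" => no
  Position 7: "b" => MATCH
Total occurrences: 3

3


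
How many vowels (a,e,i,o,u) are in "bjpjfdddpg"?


Input: bjpjfdddpg
Checking each character:
  'b' at position 0: consonant
  'j' at position 1: consonant
  'p' at position 2: consonant
  'j' at position 3: consonant
  'f' at position 4: consonant
  'd' at position 5: consonant
  'd' at position 6: consonant
  'd' at position 7: consonant
  'p' at position 8: consonant
  'g' at position 9: consonant
Total vowels: 0

0


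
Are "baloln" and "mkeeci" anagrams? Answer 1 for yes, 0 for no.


Strings: "baloln", "mkeeci"
Sorted first:  abllno
Sorted second: ceeikm
Differ at position 0: 'a' vs 'c' => not anagrams

0


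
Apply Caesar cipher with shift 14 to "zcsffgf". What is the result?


Caesar cipher: shift "zcsffgf" by 14
  'z' (pos 25) + 14 = pos 13 = 'n'
  'c' (pos 2) + 14 = pos 16 = 'q'
  's' (pos 18) + 14 = pos 6 = 'g'
  'f' (pos 5) + 14 = pos 19 = 't'
  'f' (pos 5) + 14 = pos 19 = 't'
  'g' (pos 6) + 14 = pos 20 = 'u'
  'f' (pos 5) + 14 = pos 19 = 't'
Result: nqgttut

nqgttut


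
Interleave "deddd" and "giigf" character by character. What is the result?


Interleaving "deddd" and "giigf":
  Position 0: 'd' from first, 'g' from second => "dg"
  Position 1: 'e' from first, 'i' from second => "ei"
  Position 2: 'd' from first, 'i' from second => "di"
  Position 3: 'd' from first, 'g' from second => "dg"
  Position 4: 'd' from first, 'f' from second => "df"
Result: dgeididgdf

dgeididgdf


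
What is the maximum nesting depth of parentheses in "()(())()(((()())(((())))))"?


Input: "()(())()(((()())(((())))))"
Tracking depth:
  Position 0 '(': depth becomes 1
  Position 1 ')': depth becomes 0
  Position 2 '(': depth becomes 1
  Position 3 '(': depth becomes 2
  Position 4 ')': depth becomes 1
  Position 5 ')': depth becomes 0
  Position 6 '(': depth becomes 1
  Position 7 ')': depth becomes 0
  Position 8 '(': depth becomes 1
  Position 9 '(': depth becomes 2
  Position 10 '(': depth becomes 3
  Position 11 '(': depth becomes 4
  Position 12 ')': depth becomes 3
  Position 13 '(': depth becomes 4
  Position 14 ')': depth becomes 3
  Position 15 ')': depth becomes 2
  Position 16 '(': depth becomes 3
  Position 17 '(': depth becomes 4
  Position 18 '(': depth becomes 5
  Position 19 '(': depth becomes 6
  Position 20 ')': depth becomes 5
  Position 21 ')': depth becomes 4
  Position 22 ')': depth becomes 3
  Position 23 ')': depth becomes 2
  Position 24 ')': depth becomes 1
  Position 25 ')': depth becomes 0
Maximum depth reached: 6

6


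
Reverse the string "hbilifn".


Input: hbilifn
Reading characters right to left:
  Position 6: 'n'
  Position 5: 'f'
  Position 4: 'i'
  Position 3: 'l'
  Position 2: 'i'
  Position 1: 'b'
  Position 0: 'h'
Reversed: nfilibh

nfilibh


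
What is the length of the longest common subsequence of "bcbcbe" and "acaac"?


LCS of "bcbcbe" and "acaac"
DP table:
           a    c    a    a    c
      0    0    0    0    0    0
  b   0    0    0    0    0    0
  c   0    0    1    1    1    1
  b   0    0    1    1    1    1
  c   0    0    1    1    1    2
  b   0    0    1    1    1    2
  e   0    0    1    1    1    2
LCS length = dp[6][5] = 2

2


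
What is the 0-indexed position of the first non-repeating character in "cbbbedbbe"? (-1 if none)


Input: cbbbedbbe
Character frequencies:
  'b': 5
  'c': 1
  'd': 1
  'e': 2
Scanning left to right for freq == 1:
  Position 0 ('c'): unique! => answer = 0

0


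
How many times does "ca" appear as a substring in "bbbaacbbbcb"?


Searching for "ca" in "bbbaacbbbcb"
Scanning each position:
  Position 0: "bb" => no
  Position 1: "bb" => no
  Position 2: "ba" => no
  Position 3: "aa" => no
  Position 4: "ac" => no
  Position 5: "cb" => no
  Position 6: "bb" => no
  Position 7: "bb" => no
  Position 8: "bc" => no
  Position 9: "cb" => no
Total occurrences: 0

0


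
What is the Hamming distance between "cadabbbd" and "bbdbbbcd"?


Comparing "cadabbbd" and "bbdbbbcd" position by position:
  Position 0: 'c' vs 'b' => differ
  Position 1: 'a' vs 'b' => differ
  Position 2: 'd' vs 'd' => same
  Position 3: 'a' vs 'b' => differ
  Position 4: 'b' vs 'b' => same
  Position 5: 'b' vs 'b' => same
  Position 6: 'b' vs 'c' => differ
  Position 7: 'd' vs 'd' => same
Total differences (Hamming distance): 4

4


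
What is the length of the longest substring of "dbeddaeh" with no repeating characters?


Input: "dbeddaeh"
Sliding window (track last position of each char):
  Position 0 ('d'): window [0,0] length 1 -- new best
  Position 1 ('b'): window [0,1] length 2 -- new best
  Position 2 ('e'): window [0,2] length 3 -- new best
  Position 3 ('d'): repeat (last at 0), move window start to 1
  Position 3 ('d'): window [1,3] length 3
  Position 4 ('d'): repeat (last at 3), move window start to 4
  Position 4 ('d'): window [4,4] length 1
  Position 5 ('a'): window [4,5] length 2
  Position 6 ('e'): window [4,6] length 3
  Position 7 ('h'): window [4,7] length 4 -- new best
Longest substring with no repeats: "daeh" with length 4

4


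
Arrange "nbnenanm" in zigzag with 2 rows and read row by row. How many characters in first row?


Zigzag "nbnenanm" into 2 rows:
Placing characters:
  'n' => row 0
  'b' => row 1
  'n' => row 0
  'e' => row 1
  'n' => row 0
  'a' => row 1
  'n' => row 0
  'm' => row 1
Rows:
  Row 0: "nnnn"
  Row 1: "beam"
First row length: 4

4


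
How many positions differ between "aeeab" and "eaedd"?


Comparing "aeeab" and "eaedd" position by position:
  Position 0: 'a' vs 'e' => DIFFER
  Position 1: 'e' vs 'a' => DIFFER
  Position 2: 'e' vs 'e' => same
  Position 3: 'a' vs 'd' => DIFFER
  Position 4: 'b' vs 'd' => DIFFER
Positions that differ: 4

4


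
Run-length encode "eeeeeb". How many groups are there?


Input: eeeeeb
Scanning for consecutive runs:
  Group 1: 'e' x 5 (positions 0-4)
  Group 2: 'b' x 1 (positions 5-5)
Total groups: 2

2


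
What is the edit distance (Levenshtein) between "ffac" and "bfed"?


Computing edit distance: "ffac" -> "bfed"
DP table:
           b    f    e    d
      0    1    2    3    4
  f   1    1    1    2    3
  f   2    2    1    2    3
  a   3    3    2    2    3
  c   4    4    3    3    3
Edit distance = dp[4][4] = 3

3


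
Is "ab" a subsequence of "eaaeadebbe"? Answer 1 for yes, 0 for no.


Check if "ab" is a subsequence of "eaaeadebbe"
Greedy scan:
  Position 0 ('e'): no match needed
  Position 1 ('a'): matches sub[0] = 'a'
  Position 2 ('a'): no match needed
  Position 3 ('e'): no match needed
  Position 4 ('a'): no match needed
  Position 5 ('d'): no match needed
  Position 6 ('e'): no match needed
  Position 7 ('b'): matches sub[1] = 'b'
  Position 8 ('b'): no match needed
  Position 9 ('e'): no match needed
All 2 characters matched => is a subsequence

1


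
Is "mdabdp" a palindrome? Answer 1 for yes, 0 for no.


Input: mdabdp
Reversed: pdbadm
  Compare pos 0 ('m') with pos 5 ('p'): MISMATCH
  Compare pos 1 ('d') with pos 4 ('d'): match
  Compare pos 2 ('a') with pos 3 ('b'): MISMATCH
Result: not a palindrome

0


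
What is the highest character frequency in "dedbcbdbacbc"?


Input: dedbcbdbacbc
Character counts:
  'a': 1
  'b': 4
  'c': 3
  'd': 3
  'e': 1
Maximum frequency: 4

4


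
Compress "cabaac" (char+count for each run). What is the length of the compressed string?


Input: cabaac
Runs:
  'c' x 1 => "c1"
  'a' x 1 => "a1"
  'b' x 1 => "b1"
  'a' x 2 => "a2"
  'c' x 1 => "c1"
Compressed: "c1a1b1a2c1"
Compressed length: 10

10


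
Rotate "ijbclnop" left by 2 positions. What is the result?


Input: "ijbclnop", rotate left by 2
First 2 characters: "ij"
Remaining characters: "bclnop"
Concatenate remaining + first: "bclnop" + "ij" = "bclnopij"

bclnopij


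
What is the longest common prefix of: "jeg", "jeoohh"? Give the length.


Words: jeg, jeoohh
  Position 0: all 'j' => match
  Position 1: all 'e' => match
  Position 2: ('g', 'o') => mismatch, stop
LCP = "je" (length 2)

2


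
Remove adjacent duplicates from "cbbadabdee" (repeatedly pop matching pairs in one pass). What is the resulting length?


Input: cbbadabdee
Stack-based adjacent duplicate removal:
  Read 'c': push. Stack: c
  Read 'b': push. Stack: cb
  Read 'b': matches stack top 'b' => pop. Stack: c
  Read 'a': push. Stack: ca
  Read 'd': push. Stack: cad
  Read 'a': push. Stack: cada
  Read 'b': push. Stack: cadab
  Read 'd': push. Stack: cadabd
  Read 'e': push. Stack: cadabde
  Read 'e': matches stack top 'e' => pop. Stack: cadabd
Final stack: "cadabd" (length 6)

6


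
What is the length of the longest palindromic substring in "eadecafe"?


Input: "eadecafe"
Checking substrings for palindromes:
  No multi-char palindromic substrings found
Longest palindromic substring: "e" with length 1

1


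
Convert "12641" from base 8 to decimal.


Input: "12641" in base 8
Positional expansion:
  Digit '1' (value 1) x 8^4 = 4096
  Digit '2' (value 2) x 8^3 = 1024
  Digit '6' (value 6) x 8^2 = 384
  Digit '4' (value 4) x 8^1 = 32
  Digit '1' (value 1) x 8^0 = 1
Sum = 5537

5537


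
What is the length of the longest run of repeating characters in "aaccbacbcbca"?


Input: "aaccbacbcbca"
Scanning for longest run:
  Position 1 ('a'): continues run of 'a', length=2
  Position 2 ('c'): new char, reset run to 1
  Position 3 ('c'): continues run of 'c', length=2
  Position 4 ('b'): new char, reset run to 1
  Position 5 ('a'): new char, reset run to 1
  Position 6 ('c'): new char, reset run to 1
  Position 7 ('b'): new char, reset run to 1
  Position 8 ('c'): new char, reset run to 1
  Position 9 ('b'): new char, reset run to 1
  Position 10 ('c'): new char, reset run to 1
  Position 11 ('a'): new char, reset run to 1
Longest run: 'a' with length 2

2


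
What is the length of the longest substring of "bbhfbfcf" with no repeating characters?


Input: "bbhfbfcf"
Sliding window (track last position of each char):
  Position 0 ('b'): window [0,0] length 1 -- new best
  Position 1 ('b'): repeat (last at 0), move window start to 1
  Position 1 ('b'): window [1,1] length 1
  Position 2 ('h'): window [1,2] length 2 -- new best
  Position 3 ('f'): window [1,3] length 3 -- new best
  Position 4 ('b'): repeat (last at 1), move window start to 2
  Position 4 ('b'): window [2,4] length 3
  Position 5 ('f'): repeat (last at 3), move window start to 4
  Position 5 ('f'): window [4,5] length 2
  Position 6 ('c'): window [4,6] length 3
  Position 7 ('f'): repeat (last at 5), move window start to 6
  Position 7 ('f'): window [6,7] length 2
Longest substring with no repeats: "bhf" with length 3

3


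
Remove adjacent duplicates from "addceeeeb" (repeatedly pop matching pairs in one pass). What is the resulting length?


Input: addceeeeb
Stack-based adjacent duplicate removal:
  Read 'a': push. Stack: a
  Read 'd': push. Stack: ad
  Read 'd': matches stack top 'd' => pop. Stack: a
  Read 'c': push. Stack: ac
  Read 'e': push. Stack: ace
  Read 'e': matches stack top 'e' => pop. Stack: ac
  Read 'e': push. Stack: ace
  Read 'e': matches stack top 'e' => pop. Stack: ac
  Read 'b': push. Stack: acb
Final stack: "acb" (length 3)

3


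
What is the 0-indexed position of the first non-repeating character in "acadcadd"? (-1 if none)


Input: acadcadd
Character frequencies:
  'a': 3
  'c': 2
  'd': 3
Scanning left to right for freq == 1:
  Position 0 ('a'): freq=3, skip
  Position 1 ('c'): freq=2, skip
  Position 2 ('a'): freq=3, skip
  Position 3 ('d'): freq=3, skip
  Position 4 ('c'): freq=2, skip
  Position 5 ('a'): freq=3, skip
  Position 6 ('d'): freq=3, skip
  Position 7 ('d'): freq=3, skip
  No unique character found => answer = -1

-1


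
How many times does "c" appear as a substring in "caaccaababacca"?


Searching for "c" in "caaccaababacca"
Scanning each position:
  Position 0: "c" => MATCH
  Position 1: "a" => no
  Position 2: "a" => no
  Position 3: "c" => MATCH
  Position 4: "c" => MATCH
  Position 5: "a" => no
  Position 6: "a" => no
  Position 7: "b" => no
  Position 8: "a" => no
  Position 9: "b" => no
  Position 10: "a" => no
  Position 11: "c" => MATCH
  Position 12: "c" => MATCH
  Position 13: "a" => no
Total occurrences: 5

5


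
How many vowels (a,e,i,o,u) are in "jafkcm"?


Input: jafkcm
Checking each character:
  'j' at position 0: consonant
  'a' at position 1: vowel (running total: 1)
  'f' at position 2: consonant
  'k' at position 3: consonant
  'c' at position 4: consonant
  'm' at position 5: consonant
Total vowels: 1

1


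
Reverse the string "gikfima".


Input: gikfima
Reading characters right to left:
  Position 6: 'a'
  Position 5: 'm'
  Position 4: 'i'
  Position 3: 'f'
  Position 2: 'k'
  Position 1: 'i'
  Position 0: 'g'
Reversed: amifkig

amifkig


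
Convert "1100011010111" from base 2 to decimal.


Input: "1100011010111" in base 2
Positional expansion:
  Digit '1' (value 1) x 2^12 = 4096
  Digit '1' (value 1) x 2^11 = 2048
  Digit '0' (value 0) x 2^10 = 0
  Digit '0' (value 0) x 2^9 = 0
  Digit '0' (value 0) x 2^8 = 0
  Digit '1' (value 1) x 2^7 = 128
  Digit '1' (value 1) x 2^6 = 64
  Digit '0' (value 0) x 2^5 = 0
  Digit '1' (value 1) x 2^4 = 16
  Digit '0' (value 0) x 2^3 = 0
  Digit '1' (value 1) x 2^2 = 4
  Digit '1' (value 1) x 2^1 = 2
  Digit '1' (value 1) x 2^0 = 1
Sum = 6359

6359


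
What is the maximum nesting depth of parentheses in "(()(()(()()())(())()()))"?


Input: "(()(()(()()())(())()()))"
Tracking depth:
  Position 0 '(': depth becomes 1
  Position 1 '(': depth becomes 2
  Position 2 ')': depth becomes 1
  Position 3 '(': depth becomes 2
  Position 4 '(': depth becomes 3
  Position 5 ')': depth becomes 2
  Position 6 '(': depth becomes 3
  Position 7 '(': depth becomes 4
  Position 8 ')': depth becomes 3
  Position 9 '(': depth becomes 4
  Position 10 ')': depth becomes 3
  Position 11 '(': depth becomes 4
  Position 12 ')': depth becomes 3
  Position 13 ')': depth becomes 2
  Position 14 '(': depth becomes 3
  Position 15 '(': depth becomes 4
  Position 16 ')': depth becomes 3
  Position 17 ')': depth becomes 2
  Position 18 '(': depth becomes 3
  Position 19 ')': depth becomes 2
  Position 20 '(': depth becomes 3
  Position 21 ')': depth becomes 2
  Position 22 ')': depth becomes 1
  Position 23 ')': depth becomes 0
Maximum depth reached: 4

4


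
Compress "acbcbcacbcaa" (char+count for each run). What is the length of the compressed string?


Input: acbcbcacbcaa
Runs:
  'a' x 1 => "a1"
  'c' x 1 => "c1"
  'b' x 1 => "b1"
  'c' x 1 => "c1"
  'b' x 1 => "b1"
  'c' x 1 => "c1"
  'a' x 1 => "a1"
  'c' x 1 => "c1"
  'b' x 1 => "b1"
  'c' x 1 => "c1"
  'a' x 2 => "a2"
Compressed: "a1c1b1c1b1c1a1c1b1c1a2"
Compressed length: 22

22


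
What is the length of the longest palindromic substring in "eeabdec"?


Input: "eeabdec"
Checking substrings for palindromes:
  [0:2] "ee" (len 2) => palindrome
Longest palindromic substring: "ee" with length 2

2


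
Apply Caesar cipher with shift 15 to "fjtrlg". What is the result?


Caesar cipher: shift "fjtrlg" by 15
  'f' (pos 5) + 15 = pos 20 = 'u'
  'j' (pos 9) + 15 = pos 24 = 'y'
  't' (pos 19) + 15 = pos 8 = 'i'
  'r' (pos 17) + 15 = pos 6 = 'g'
  'l' (pos 11) + 15 = pos 0 = 'a'
  'g' (pos 6) + 15 = pos 21 = 'v'
Result: uyigav

uyigav


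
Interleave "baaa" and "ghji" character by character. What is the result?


Interleaving "baaa" and "ghji":
  Position 0: 'b' from first, 'g' from second => "bg"
  Position 1: 'a' from first, 'h' from second => "ah"
  Position 2: 'a' from first, 'j' from second => "aj"
  Position 3: 'a' from first, 'i' from second => "ai"
Result: bgahajai

bgahajai


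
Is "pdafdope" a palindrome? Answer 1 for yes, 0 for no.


Input: pdafdope
Reversed: epodfadp
  Compare pos 0 ('p') with pos 7 ('e'): MISMATCH
  Compare pos 1 ('d') with pos 6 ('p'): MISMATCH
  Compare pos 2 ('a') with pos 5 ('o'): MISMATCH
  Compare pos 3 ('f') with pos 4 ('d'): MISMATCH
Result: not a palindrome

0


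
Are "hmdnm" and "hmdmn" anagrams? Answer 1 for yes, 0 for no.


Strings: "hmdnm", "hmdmn"
Sorted first:  dhmmn
Sorted second: dhmmn
Sorted forms match => anagrams

1


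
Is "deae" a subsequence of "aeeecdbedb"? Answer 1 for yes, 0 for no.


Check if "deae" is a subsequence of "aeeecdbedb"
Greedy scan:
  Position 0 ('a'): no match needed
  Position 1 ('e'): no match needed
  Position 2 ('e'): no match needed
  Position 3 ('e'): no match needed
  Position 4 ('c'): no match needed
  Position 5 ('d'): matches sub[0] = 'd'
  Position 6 ('b'): no match needed
  Position 7 ('e'): matches sub[1] = 'e'
  Position 8 ('d'): no match needed
  Position 9 ('b'): no match needed
Only matched 2/4 characters => not a subsequence

0


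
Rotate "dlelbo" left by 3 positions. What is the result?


Input: "dlelbo", rotate left by 3
First 3 characters: "dle"
Remaining characters: "lbo"
Concatenate remaining + first: "lbo" + "dle" = "lbodle"

lbodle


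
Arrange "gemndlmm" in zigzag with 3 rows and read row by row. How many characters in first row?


Zigzag "gemndlmm" into 3 rows:
Placing characters:
  'g' => row 0
  'e' => row 1
  'm' => row 2
  'n' => row 1
  'd' => row 0
  'l' => row 1
  'm' => row 2
  'm' => row 1
Rows:
  Row 0: "gd"
  Row 1: "enlm"
  Row 2: "mm"
First row length: 2

2


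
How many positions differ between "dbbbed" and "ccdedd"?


Comparing "dbbbed" and "ccdedd" position by position:
  Position 0: 'd' vs 'c' => DIFFER
  Position 1: 'b' vs 'c' => DIFFER
  Position 2: 'b' vs 'd' => DIFFER
  Position 3: 'b' vs 'e' => DIFFER
  Position 4: 'e' vs 'd' => DIFFER
  Position 5: 'd' vs 'd' => same
Positions that differ: 5

5


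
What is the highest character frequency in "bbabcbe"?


Input: bbabcbe
Character counts:
  'a': 1
  'b': 4
  'c': 1
  'e': 1
Maximum frequency: 4

4


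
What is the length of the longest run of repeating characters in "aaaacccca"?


Input: "aaaacccca"
Scanning for longest run:
  Position 1 ('a'): continues run of 'a', length=2
  Position 2 ('a'): continues run of 'a', length=3
  Position 3 ('a'): continues run of 'a', length=4
  Position 4 ('c'): new char, reset run to 1
  Position 5 ('c'): continues run of 'c', length=2
  Position 6 ('c'): continues run of 'c', length=3
  Position 7 ('c'): continues run of 'c', length=4
  Position 8 ('a'): new char, reset run to 1
Longest run: 'a' with length 4

4


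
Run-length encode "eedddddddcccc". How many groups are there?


Input: eedddddddcccc
Scanning for consecutive runs:
  Group 1: 'e' x 2 (positions 0-1)
  Group 2: 'd' x 7 (positions 2-8)
  Group 3: 'c' x 4 (positions 9-12)
Total groups: 3

3


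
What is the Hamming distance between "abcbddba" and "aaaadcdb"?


Comparing "abcbddba" and "aaaadcdb" position by position:
  Position 0: 'a' vs 'a' => same
  Position 1: 'b' vs 'a' => differ
  Position 2: 'c' vs 'a' => differ
  Position 3: 'b' vs 'a' => differ
  Position 4: 'd' vs 'd' => same
  Position 5: 'd' vs 'c' => differ
  Position 6: 'b' vs 'd' => differ
  Position 7: 'a' vs 'b' => differ
Total differences (Hamming distance): 6

6


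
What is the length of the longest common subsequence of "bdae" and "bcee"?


LCS of "bdae" and "bcee"
DP table:
           b    c    e    e
      0    0    0    0    0
  b   0    1    1    1    1
  d   0    1    1    1    1
  a   0    1    1    1    1
  e   0    1    1    2    2
LCS length = dp[4][4] = 2

2


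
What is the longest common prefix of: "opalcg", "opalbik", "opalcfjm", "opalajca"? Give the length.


Words: opalcg, opalbik, opalcfjm, opalajca
  Position 0: all 'o' => match
  Position 1: all 'p' => match
  Position 2: all 'a' => match
  Position 3: all 'l' => match
  Position 4: ('c', 'b', 'c', 'a') => mismatch, stop
LCP = "opal" (length 4)

4


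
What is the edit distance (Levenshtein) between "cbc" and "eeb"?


Computing edit distance: "cbc" -> "eeb"
DP table:
           e    e    b
      0    1    2    3
  c   1    1    2    3
  b   2    2    2    2
  c   3    3    3    3
Edit distance = dp[3][3] = 3

3


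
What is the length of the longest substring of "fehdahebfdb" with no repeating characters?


Input: "fehdahebfdb"
Sliding window (track last position of each char):
  Position 0 ('f'): window [0,0] length 1 -- new best
  Position 1 ('e'): window [0,1] length 2 -- new best
  Position 2 ('h'): window [0,2] length 3 -- new best
  Position 3 ('d'): window [0,3] length 4 -- new best
  Position 4 ('a'): window [0,4] length 5 -- new best
  Position 5 ('h'): repeat (last at 2), move window start to 3
  Position 5 ('h'): window [3,5] length 3
  Position 6 ('e'): window [3,6] length 4
  Position 7 ('b'): window [3,7] length 5
  Position 8 ('f'): window [3,8] length 6 -- new best
  Position 9 ('d'): repeat (last at 3), move window start to 4
  Position 9 ('d'): window [4,9] length 6
  Position 10 ('b'): repeat (last at 7), move window start to 8
  Position 10 ('b'): window [8,10] length 3
Longest substring with no repeats: "dahebf" with length 6

6


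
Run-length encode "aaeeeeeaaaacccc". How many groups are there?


Input: aaeeeeeaaaacccc
Scanning for consecutive runs:
  Group 1: 'a' x 2 (positions 0-1)
  Group 2: 'e' x 5 (positions 2-6)
  Group 3: 'a' x 4 (positions 7-10)
  Group 4: 'c' x 4 (positions 11-14)
Total groups: 4

4


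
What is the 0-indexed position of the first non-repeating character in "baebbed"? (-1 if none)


Input: baebbed
Character frequencies:
  'a': 1
  'b': 3
  'd': 1
  'e': 2
Scanning left to right for freq == 1:
  Position 0 ('b'): freq=3, skip
  Position 1 ('a'): unique! => answer = 1

1


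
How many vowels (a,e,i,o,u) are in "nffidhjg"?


Input: nffidhjg
Checking each character:
  'n' at position 0: consonant
  'f' at position 1: consonant
  'f' at position 2: consonant
  'i' at position 3: vowel (running total: 1)
  'd' at position 4: consonant
  'h' at position 5: consonant
  'j' at position 6: consonant
  'g' at position 7: consonant
Total vowels: 1

1


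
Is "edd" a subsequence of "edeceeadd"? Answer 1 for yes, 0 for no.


Check if "edd" is a subsequence of "edeceeadd"
Greedy scan:
  Position 0 ('e'): matches sub[0] = 'e'
  Position 1 ('d'): matches sub[1] = 'd'
  Position 2 ('e'): no match needed
  Position 3 ('c'): no match needed
  Position 4 ('e'): no match needed
  Position 5 ('e'): no match needed
  Position 6 ('a'): no match needed
  Position 7 ('d'): matches sub[2] = 'd'
  Position 8 ('d'): no match needed
All 3 characters matched => is a subsequence

1


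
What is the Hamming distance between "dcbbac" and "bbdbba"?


Comparing "dcbbac" and "bbdbba" position by position:
  Position 0: 'd' vs 'b' => differ
  Position 1: 'c' vs 'b' => differ
  Position 2: 'b' vs 'd' => differ
  Position 3: 'b' vs 'b' => same
  Position 4: 'a' vs 'b' => differ
  Position 5: 'c' vs 'a' => differ
Total differences (Hamming distance): 5

5


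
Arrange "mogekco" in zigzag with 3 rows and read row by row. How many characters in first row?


Zigzag "mogekco" into 3 rows:
Placing characters:
  'm' => row 0
  'o' => row 1
  'g' => row 2
  'e' => row 1
  'k' => row 0
  'c' => row 1
  'o' => row 2
Rows:
  Row 0: "mk"
  Row 1: "oec"
  Row 2: "go"
First row length: 2

2


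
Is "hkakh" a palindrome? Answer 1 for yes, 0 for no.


Input: hkakh
Reversed: hkakh
  Compare pos 0 ('h') with pos 4 ('h'): match
  Compare pos 1 ('k') with pos 3 ('k'): match
Result: palindrome

1


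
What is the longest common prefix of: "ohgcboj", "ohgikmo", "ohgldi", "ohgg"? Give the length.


Words: ohgcboj, ohgikmo, ohgldi, ohgg
  Position 0: all 'o' => match
  Position 1: all 'h' => match
  Position 2: all 'g' => match
  Position 3: ('c', 'i', 'l', 'g') => mismatch, stop
LCP = "ohg" (length 3)

3


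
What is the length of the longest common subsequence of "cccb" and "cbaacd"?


LCS of "cccb" and "cbaacd"
DP table:
           c    b    a    a    c    d
      0    0    0    0    0    0    0
  c   0    1    1    1    1    1    1
  c   0    1    1    1    1    2    2
  c   0    1    1    1    1    2    2
  b   0    1    2    2    2    2    2
LCS length = dp[4][6] = 2

2


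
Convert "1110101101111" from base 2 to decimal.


Input: "1110101101111" in base 2
Positional expansion:
  Digit '1' (value 1) x 2^12 = 4096
  Digit '1' (value 1) x 2^11 = 2048
  Digit '1' (value 1) x 2^10 = 1024
  Digit '0' (value 0) x 2^9 = 0
  Digit '1' (value 1) x 2^8 = 256
  Digit '0' (value 0) x 2^7 = 0
  Digit '1' (value 1) x 2^6 = 64
  Digit '1' (value 1) x 2^5 = 32
  Digit '0' (value 0) x 2^4 = 0
  Digit '1' (value 1) x 2^3 = 8
  Digit '1' (value 1) x 2^2 = 4
  Digit '1' (value 1) x 2^1 = 2
  Digit '1' (value 1) x 2^0 = 1
Sum = 7535

7535


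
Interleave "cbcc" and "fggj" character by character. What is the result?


Interleaving "cbcc" and "fggj":
  Position 0: 'c' from first, 'f' from second => "cf"
  Position 1: 'b' from first, 'g' from second => "bg"
  Position 2: 'c' from first, 'g' from second => "cg"
  Position 3: 'c' from first, 'j' from second => "cj"
Result: cfbgcgcj

cfbgcgcj


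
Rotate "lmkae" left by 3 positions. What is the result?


Input: "lmkae", rotate left by 3
First 3 characters: "lmk"
Remaining characters: "ae"
Concatenate remaining + first: "ae" + "lmk" = "aelmk"

aelmk


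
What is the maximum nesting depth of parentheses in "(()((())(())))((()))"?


Input: "(()((())(())))((()))"
Tracking depth:
  Position 0 '(': depth becomes 1
  Position 1 '(': depth becomes 2
  Position 2 ')': depth becomes 1
  Position 3 '(': depth becomes 2
  Position 4 '(': depth becomes 3
  Position 5 '(': depth becomes 4
  Position 6 ')': depth becomes 3
  Position 7 ')': depth becomes 2
  Position 8 '(': depth becomes 3
  Position 9 '(': depth becomes 4
  Position 10 ')': depth becomes 3
  Position 11 ')': depth becomes 2
  Position 12 ')': depth becomes 1
  Position 13 ')': depth becomes 0
  Position 14 '(': depth becomes 1
  Position 15 '(': depth becomes 2
  Position 16 '(': depth becomes 3
  Position 17 ')': depth becomes 2
  Position 18 ')': depth becomes 1
  Position 19 ')': depth becomes 0
Maximum depth reached: 4

4


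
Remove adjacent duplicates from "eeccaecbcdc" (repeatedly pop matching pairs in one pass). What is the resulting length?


Input: eeccaecbcdc
Stack-based adjacent duplicate removal:
  Read 'e': push. Stack: e
  Read 'e': matches stack top 'e' => pop. Stack: (empty)
  Read 'c': push. Stack: c
  Read 'c': matches stack top 'c' => pop. Stack: (empty)
  Read 'a': push. Stack: a
  Read 'e': push. Stack: ae
  Read 'c': push. Stack: aec
  Read 'b': push. Stack: aecb
  Read 'c': push. Stack: aecbc
  Read 'd': push. Stack: aecbcd
  Read 'c': push. Stack: aecbcdc
Final stack: "aecbcdc" (length 7)

7


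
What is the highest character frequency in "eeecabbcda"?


Input: eeecabbcda
Character counts:
  'a': 2
  'b': 2
  'c': 2
  'd': 1
  'e': 3
Maximum frequency: 3

3


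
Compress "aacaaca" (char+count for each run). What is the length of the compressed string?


Input: aacaaca
Runs:
  'a' x 2 => "a2"
  'c' x 1 => "c1"
  'a' x 2 => "a2"
  'c' x 1 => "c1"
  'a' x 1 => "a1"
Compressed: "a2c1a2c1a1"
Compressed length: 10

10


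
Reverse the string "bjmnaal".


Input: bjmnaal
Reading characters right to left:
  Position 6: 'l'
  Position 5: 'a'
  Position 4: 'a'
  Position 3: 'n'
  Position 2: 'm'
  Position 1: 'j'
  Position 0: 'b'
Reversed: laanmjb

laanmjb


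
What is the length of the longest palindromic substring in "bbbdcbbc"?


Input: "bbbdcbbc"
Checking substrings for palindromes:
  [4:8] "cbbc" (len 4) => palindrome
  [0:3] "bbb" (len 3) => palindrome
  [0:2] "bb" (len 2) => palindrome
  [1:3] "bb" (len 2) => palindrome
  [5:7] "bb" (len 2) => palindrome
Longest palindromic substring: "cbbc" with length 4

4


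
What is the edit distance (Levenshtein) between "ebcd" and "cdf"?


Computing edit distance: "ebcd" -> "cdf"
DP table:
           c    d    f
      0    1    2    3
  e   1    1    2    3
  b   2    2    2    3
  c   3    2    3    3
  d   4    3    2    3
Edit distance = dp[4][3] = 3

3


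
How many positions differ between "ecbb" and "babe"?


Comparing "ecbb" and "babe" position by position:
  Position 0: 'e' vs 'b' => DIFFER
  Position 1: 'c' vs 'a' => DIFFER
  Position 2: 'b' vs 'b' => same
  Position 3: 'b' vs 'e' => DIFFER
Positions that differ: 3

3


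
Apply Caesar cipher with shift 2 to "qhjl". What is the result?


Caesar cipher: shift "qhjl" by 2
  'q' (pos 16) + 2 = pos 18 = 's'
  'h' (pos 7) + 2 = pos 9 = 'j'
  'j' (pos 9) + 2 = pos 11 = 'l'
  'l' (pos 11) + 2 = pos 13 = 'n'
Result: sjln

sjln


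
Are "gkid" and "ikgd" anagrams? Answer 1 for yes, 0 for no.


Strings: "gkid", "ikgd"
Sorted first:  dgik
Sorted second: dgik
Sorted forms match => anagrams

1


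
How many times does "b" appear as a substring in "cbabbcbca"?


Searching for "b" in "cbabbcbca"
Scanning each position:
  Position 0: "c" => no
  Position 1: "b" => MATCH
  Position 2: "a" => no
  Position 3: "b" => MATCH
  Position 4: "b" => MATCH
  Position 5: "c" => no
  Position 6: "b" => MATCH
  Position 7: "c" => no
  Position 8: "a" => no
Total occurrences: 4

4


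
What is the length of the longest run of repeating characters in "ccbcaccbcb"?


Input: "ccbcaccbcb"
Scanning for longest run:
  Position 1 ('c'): continues run of 'c', length=2
  Position 2 ('b'): new char, reset run to 1
  Position 3 ('c'): new char, reset run to 1
  Position 4 ('a'): new char, reset run to 1
  Position 5 ('c'): new char, reset run to 1
  Position 6 ('c'): continues run of 'c', length=2
  Position 7 ('b'): new char, reset run to 1
  Position 8 ('c'): new char, reset run to 1
  Position 9 ('b'): new char, reset run to 1
Longest run: 'c' with length 2

2
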